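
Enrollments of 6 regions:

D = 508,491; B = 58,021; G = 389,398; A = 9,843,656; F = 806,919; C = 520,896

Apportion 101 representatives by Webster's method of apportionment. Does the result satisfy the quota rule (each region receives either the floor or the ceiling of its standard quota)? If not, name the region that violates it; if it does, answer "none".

Standard quotas: D 4.235, B 0.483, G 3.243, A 81.981, F 6.720, C 4.338.
Webster allocation: D 4, B 0, G 3, A 83, F 7, C 4.
A has quota 81.981 (lower 81, upper 82) but receives 83 — outside the quota interval.

A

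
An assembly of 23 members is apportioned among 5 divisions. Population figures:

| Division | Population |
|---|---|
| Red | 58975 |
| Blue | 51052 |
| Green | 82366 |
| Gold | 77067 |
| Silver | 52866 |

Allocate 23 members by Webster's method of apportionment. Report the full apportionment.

Red 4, Blue 4, Green 6, Gold 5, Silver 4

Standard divisor 322326/23 ≈ 14014.174; standard quotas: Red 4.208, Blue 3.643, Green 5.877, Gold 5.499, Silver 3.772.
Rounding to the nearest integer gives Red 4, Blue 4, Green 6, Gold 5, Silver 4 — total 23, matching the house size, so no adjustment is needed.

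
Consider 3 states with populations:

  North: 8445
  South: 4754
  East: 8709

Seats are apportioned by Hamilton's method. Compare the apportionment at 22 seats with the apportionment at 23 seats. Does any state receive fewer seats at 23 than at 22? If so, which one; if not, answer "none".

At 22 seats: North 8, South 5, East 9.
At 23 seats: North 9, South 5, East 9.
No state's allocation decreased.

none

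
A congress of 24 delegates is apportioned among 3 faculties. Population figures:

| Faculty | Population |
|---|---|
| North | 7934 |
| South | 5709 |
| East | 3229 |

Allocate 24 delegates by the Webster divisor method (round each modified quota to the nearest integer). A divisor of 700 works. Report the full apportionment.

North: 11, South: 8, East: 5

With modified divisor 700: modified quotas North 11.334, South 8.156, East 4.613.
Rounding to the nearest integer: North 11, South 8, East 5 (total 24).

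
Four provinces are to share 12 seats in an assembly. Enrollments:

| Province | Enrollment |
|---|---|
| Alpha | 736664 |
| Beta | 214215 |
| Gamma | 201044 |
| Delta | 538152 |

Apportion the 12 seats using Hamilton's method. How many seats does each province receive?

Alpha 5, Beta 2, Gamma 1, Delta 4

Standard divisor: 1690075 ÷ 12 ≈ 140839.583.
Standard quotas: Alpha 5.2305, Beta 1.5210, Gamma 1.4275, Delta 3.8210.
Lower quotas: Alpha 5, Beta 1, Gamma 1, Delta 3 (sum 10, leaving 2 seats).
Remainders in descending order: Delta 0.8210, Beta 0.5210, Gamma 0.4275, Alpha 0.2305.
Largest remainders: Delta, Beta receive the extra seats.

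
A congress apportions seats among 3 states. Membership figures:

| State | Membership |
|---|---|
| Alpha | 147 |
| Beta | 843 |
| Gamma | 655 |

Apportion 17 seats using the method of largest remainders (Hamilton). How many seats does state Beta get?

9

The standard divisor is 1645/17 ≈ 96.765.
Standard quotas: Alpha 1.519, Beta 8.712, Gamma 6.769.
Lower quotas: Alpha 1, Beta 8, Gamma 6 (sum 15, leaving 2 seats).
Remainders in descending order: Gamma 0.769, Beta 0.712, Alpha 0.519.
Largest remainders: Gamma, Beta receive the extra seats.
Beta receives 9.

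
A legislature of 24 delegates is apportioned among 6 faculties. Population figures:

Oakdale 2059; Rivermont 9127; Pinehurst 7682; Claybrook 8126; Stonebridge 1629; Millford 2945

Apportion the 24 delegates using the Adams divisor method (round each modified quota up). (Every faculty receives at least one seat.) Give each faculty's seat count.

Standard divisor 31568/24 ≈ 1315.333; standard quotas: Oakdale 1.565, Rivermont 6.939, Pinehurst 5.840, Claybrook 6.178, Stonebridge 1.238, Millford 2.239.
Rounding up gives 2, 7, 6, 7, 2, 3 = 27 seats, so the divisor must be adjusted.
With modified divisor 1530: modified quotas Oakdale 1.346, Rivermont 5.965, Pinehurst 5.021, Claybrook 5.311, Stonebridge 1.065, Millford 1.925.
Rounding up: Oakdale 2, Rivermont 6, Pinehurst 6, Claybrook 6, Stonebridge 2, Millford 2 (total 24).

Oakdale: 2; Rivermont: 6; Pinehurst: 6; Claybrook: 6; Stonebridge: 2; Millford: 2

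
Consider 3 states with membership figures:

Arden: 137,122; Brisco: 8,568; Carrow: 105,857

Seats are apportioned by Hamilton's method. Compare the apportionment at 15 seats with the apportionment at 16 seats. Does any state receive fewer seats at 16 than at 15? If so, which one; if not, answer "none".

Brisco

At 15 seats: Arden 8, Brisco 1, Carrow 6.
At 16 seats: Arden 9, Brisco 0, Carrow 7.
Brisco drops from 1 to 0.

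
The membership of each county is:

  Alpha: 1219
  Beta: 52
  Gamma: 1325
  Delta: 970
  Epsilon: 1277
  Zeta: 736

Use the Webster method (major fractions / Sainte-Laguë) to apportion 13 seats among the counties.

Standard divisor 5579/13 ≈ 429.154; standard quotas: Alpha 2.840, Beta 0.121, Gamma 3.087, Delta 2.260, Epsilon 2.976, Zeta 1.715.
Rounding to the nearest integer gives Alpha 3, Beta 0, Gamma 3, Delta 2, Epsilon 3, Zeta 2 — total 13, matching the house size, so no adjustment is needed.

Alpha 3, Beta 0, Gamma 3, Delta 2, Epsilon 3, Zeta 2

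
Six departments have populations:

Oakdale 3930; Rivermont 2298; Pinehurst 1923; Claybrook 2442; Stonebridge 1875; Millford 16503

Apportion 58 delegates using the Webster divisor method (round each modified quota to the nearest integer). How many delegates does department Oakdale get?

8

Standard divisor 28971/58 ≈ 499.5; standard quotas: Oakdale 7.868, Rivermont 4.601, Pinehurst 3.850, Claybrook 4.889, Stonebridge 3.754, Millford 33.039.
Rounding to the nearest integer gives 8, 5, 4, 5, 4, 33 = 59 seats, so the divisor must be adjusted.
With modified divisor 508.36: modified quotas Oakdale 7.731, Rivermont 4.520, Pinehurst 3.783, Claybrook 4.804, Stonebridge 3.688, Millford 32.463.
Rounding to the nearest integer: Oakdale 8, Rivermont 5, Pinehurst 4, Claybrook 5, Stonebridge 4, Millford 32 (total 58).
Oakdale receives 8.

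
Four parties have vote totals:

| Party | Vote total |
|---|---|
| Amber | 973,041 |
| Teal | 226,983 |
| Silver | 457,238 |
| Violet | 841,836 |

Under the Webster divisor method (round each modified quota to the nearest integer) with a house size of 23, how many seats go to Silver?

4

Standard divisor 2499098/23 ≈ 108656.435; standard quotas: Amber 8.955, Teal 2.089, Silver 4.208, Violet 7.748.
Rounding to the nearest integer gives Amber 9, Teal 2, Silver 4, Violet 8 — total 23, matching the house size, so no adjustment is needed.
Silver receives 4.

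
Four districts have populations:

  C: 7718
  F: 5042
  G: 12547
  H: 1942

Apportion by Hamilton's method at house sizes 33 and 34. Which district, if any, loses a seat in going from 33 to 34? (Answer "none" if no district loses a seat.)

At 33 seats: C 9, F 6, G 15, H 3.
At 34 seats: C 10, F 6, G 16, H 2.
H drops from 3 to 2.

H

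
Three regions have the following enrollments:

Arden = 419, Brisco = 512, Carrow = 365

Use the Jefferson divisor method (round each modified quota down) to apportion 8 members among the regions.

Standard divisor 1296/8 ≈ 162; standard quotas: Arden 2.586, Brisco 3.160, Carrow 2.253.
Rounding down gives 2, 3, 2 = 7 seats, so the divisor must be adjusted.
With modified divisor 130: modified quotas Arden 3.223, Brisco 3.938, Carrow 2.808.
Rounding down: Arden 3, Brisco 3, Carrow 2 (total 8).

Arden=3, Brisco=3, Carrow=2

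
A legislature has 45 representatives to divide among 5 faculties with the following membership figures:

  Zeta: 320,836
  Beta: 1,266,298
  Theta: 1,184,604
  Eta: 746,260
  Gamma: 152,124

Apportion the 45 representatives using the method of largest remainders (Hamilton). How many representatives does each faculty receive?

Zeta: 4, Beta: 16, Theta: 14, Eta: 9, Gamma: 2

Total 3670122; standard divisor 3670122/45 ≈ 81558.267.
Standard quotas: Zeta 3.9338, Beta 15.5263, Theta 14.5246, Eta 9.1500, Gamma 1.8652.
Lower quotas: Zeta 3, Beta 15, Theta 14, Eta 9, Gamma 1 (sum 42, leaving 3 seats).
Remainders in descending order: Zeta 0.9338, Gamma 0.8652, Beta 0.5263, Theta 0.5246, Eta 0.1500.
The surplus seats go to Zeta, Gamma, Beta.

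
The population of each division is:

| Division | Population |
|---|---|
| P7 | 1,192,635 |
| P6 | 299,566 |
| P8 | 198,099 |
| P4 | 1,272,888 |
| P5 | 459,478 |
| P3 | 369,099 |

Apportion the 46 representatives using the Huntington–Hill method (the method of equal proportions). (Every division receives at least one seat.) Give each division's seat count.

P7 14, P6 4, P8 2, P4 15, P5 6, P3 5

With divisor 82416: modified quotas P7 14.471, P6 3.635, P8 2.404, P4 15.445, P5 5.575, P3 4.478.
Geometric-mean thresholds: P7 √(14·15)=14.491, P6 √(3·4)=3.464, P8 √(2·3)=2.449, P4 √(15·16)=15.492, P5 √(5·6)=5.477, P3 √(4·5)=4.472.
Each quota rounded against its threshold gives P7 14, P6 4, P8 2, P4 15, P5 6, P3 5 (total 46).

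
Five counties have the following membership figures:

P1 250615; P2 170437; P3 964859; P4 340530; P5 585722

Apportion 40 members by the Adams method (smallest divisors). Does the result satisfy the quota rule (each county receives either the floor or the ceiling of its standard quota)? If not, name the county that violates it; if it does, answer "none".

Standard quotas: P1 4.336, P2 2.949, P3 16.692, P4 5.891, P5 10.133.
Adams allocation: P1 5, P2 3, P3 16, P4 6, P5 10.
Every allocation lies between the lower and upper quota.

none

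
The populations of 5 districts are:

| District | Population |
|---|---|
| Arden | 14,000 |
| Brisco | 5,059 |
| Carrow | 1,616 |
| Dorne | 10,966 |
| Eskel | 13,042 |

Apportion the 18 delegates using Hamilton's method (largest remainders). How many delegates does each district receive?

Arden: 6, Brisco: 2, Carrow: 1, Dorne: 4, Eskel: 5

Standard divisor: 44683 ÷ 18 ≈ 2482.389.
Standard quotas: Arden 5.6397, Brisco 2.0380, Carrow 0.6510, Dorne 4.4175, Eskel 5.2538.
Lower quotas: Arden 5, Brisco 2, Carrow 0, Dorne 4, Eskel 5 (sum 16, leaving 2 seats).
Remainders in descending order: Carrow 0.6510, Arden 0.6397, Dorne 0.4175, Eskel 0.2538, Brisco 0.0380.
Largest remainders: Carrow, Arden receive the extra seats.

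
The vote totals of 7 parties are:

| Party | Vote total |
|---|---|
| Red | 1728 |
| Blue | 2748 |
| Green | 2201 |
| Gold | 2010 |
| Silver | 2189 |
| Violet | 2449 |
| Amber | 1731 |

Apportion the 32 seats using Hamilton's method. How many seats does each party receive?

Total 15056; standard divisor 15056/32 ≈ 470.5.
Standard quotas: Red 3.673, Blue 5.841, Green 4.678, Gold 4.272, Silver 4.652, Violet 5.205, Amber 3.679.
Lower quotas: Red 3, Blue 5, Green 4, Gold 4, Silver 4, Violet 5, Amber 3 (sum 28, leaving 4 seats).
Remainders in descending order: Blue 0.841, Amber 0.679, Green 0.678, Red 0.673, Silver 0.652, Gold 0.272, Violet 0.205.
The surplus seats go to Blue, Amber, Green, Red.

Red: 4, Blue: 6, Green: 5, Gold: 4, Silver: 4, Violet: 5, Amber: 4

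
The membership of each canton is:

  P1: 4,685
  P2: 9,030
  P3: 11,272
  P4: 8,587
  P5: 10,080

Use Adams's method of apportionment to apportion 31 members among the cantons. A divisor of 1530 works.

P1 4, P2 6, P3 8, P4 6, P5 7

With modified divisor 1530: modified quotas P1 3.062, P2 5.902, P3 7.367, P4 5.612, P5 6.588.
Rounding up: P1 4, P2 6, P3 8, P4 6, P5 7 (total 31).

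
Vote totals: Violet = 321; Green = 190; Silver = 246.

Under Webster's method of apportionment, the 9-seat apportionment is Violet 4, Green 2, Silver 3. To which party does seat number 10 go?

Green

Priority for the next seat is population ÷ (current seats + 0.5).
Priorities: Violet 71.333, Green 76.000, Silver 70.286.
Highest priority: Green.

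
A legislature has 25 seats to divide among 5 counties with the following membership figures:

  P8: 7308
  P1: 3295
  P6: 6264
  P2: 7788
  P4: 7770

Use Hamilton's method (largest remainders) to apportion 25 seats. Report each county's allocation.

The standard divisor is 32425/25 = 1297.
Standard quotas: P8 5.6345, P1 2.5405, P6 4.8296, P2 6.0046, P4 5.9907.
Lower quotas: P8 5, P1 2, P6 4, P2 6, P4 5 (sum 22, leaving 3 seats).
Remainders in descending order: P4 0.9907, P6 0.8296, P8 0.6345, P1 0.5405, P2 0.0046.
Largest remainders: P4, P6, P8 receive the extra seats.

P8 6, P1 2, P6 5, P2 6, P4 6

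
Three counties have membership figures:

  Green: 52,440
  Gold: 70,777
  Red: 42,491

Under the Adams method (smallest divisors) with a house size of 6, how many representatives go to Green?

Standard divisor 165708/6 ≈ 27618; standard quotas: Green 1.899, Gold 2.563, Red 1.539.
Rounding up gives 2, 3, 2 = 7 seats, so the divisor must be adjusted.
With modified divisor 38900: modified quotas Green 1.348, Gold 1.819, Red 1.092.
Rounding up: Green 2, Gold 2, Red 2 (total 6).
Green receives 2.

2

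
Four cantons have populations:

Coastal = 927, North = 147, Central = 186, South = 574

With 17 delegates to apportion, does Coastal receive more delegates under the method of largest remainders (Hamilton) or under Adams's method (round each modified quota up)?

Hamilton

Hamilton: Coastal 9, North 1, Central 2, South 5.
Adams: Coastal 8, North 2, Central 2, South 5.
Coastal gets 9 under Hamilton and 8 under Adams.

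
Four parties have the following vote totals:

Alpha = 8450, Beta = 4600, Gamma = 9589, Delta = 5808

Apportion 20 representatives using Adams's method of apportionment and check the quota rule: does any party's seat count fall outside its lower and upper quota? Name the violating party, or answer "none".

none

Standard quotas: Alpha 5.941, Beta 3.234, Gamma 6.742, Delta 4.083.
Adams allocation: Alpha 6, Beta 3, Gamma 7, Delta 4.
Every allocation lies between the lower and upper quota.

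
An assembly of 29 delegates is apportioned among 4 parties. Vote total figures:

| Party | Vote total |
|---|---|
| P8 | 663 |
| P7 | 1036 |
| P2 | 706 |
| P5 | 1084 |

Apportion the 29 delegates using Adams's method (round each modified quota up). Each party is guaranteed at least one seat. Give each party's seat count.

P8=6, P7=8, P2=6, P5=9

Standard divisor 3489/29 ≈ 120.31; standard quotas: P8 5.511, P7 8.611, P2 5.868, P5 9.010.
Rounding up gives 6, 9, 6, 10 = 31 seats, so the divisor must be adjusted.
With modified divisor 130: modified quotas P8 5.100, P7 7.969, P2 5.431, P5 8.338.
Rounding up: P8 6, P7 8, P2 6, P5 9 (total 29).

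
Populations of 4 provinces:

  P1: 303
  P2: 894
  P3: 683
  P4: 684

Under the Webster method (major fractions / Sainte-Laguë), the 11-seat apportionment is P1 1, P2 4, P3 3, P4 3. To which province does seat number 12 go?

Priority for the next seat is population ÷ (current seats + 0.5).
Priorities: P1 202.000, P2 198.667, P3 195.143, P4 195.429.
Highest priority: P1.

P1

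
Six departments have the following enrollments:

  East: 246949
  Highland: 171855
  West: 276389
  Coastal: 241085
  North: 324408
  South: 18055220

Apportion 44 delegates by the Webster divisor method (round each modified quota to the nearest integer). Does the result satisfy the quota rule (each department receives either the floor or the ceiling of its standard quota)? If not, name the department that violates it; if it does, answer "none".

Standard quotas: East 0.563, Highland 0.391, West 0.630, Coastal 0.549, North 0.739, South 41.128.
Webster allocation: East 1, Highland 0, West 1, Coastal 1, North 1, South 40.
South has quota 41.128 (lower 41, upper 42) but receives 40 — outside the quota interval.

South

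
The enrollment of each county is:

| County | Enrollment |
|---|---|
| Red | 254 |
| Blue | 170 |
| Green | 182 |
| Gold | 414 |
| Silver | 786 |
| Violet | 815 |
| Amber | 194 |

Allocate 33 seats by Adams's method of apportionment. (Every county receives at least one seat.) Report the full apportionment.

Red 3; Blue 2; Green 2; Gold 5; Silver 9; Violet 9; Amber 3

Standard divisor 2815/33 ≈ 85.303; standard quotas: Red 2.978, Blue 1.993, Green 2.134, Gold 4.853, Silver 9.214, Violet 9.554, Amber 2.274.
Rounding up gives 3, 2, 3, 5, 10, 10, 3 = 36 seats, so the divisor must be adjusted.
With modified divisor 94: modified quotas Red 2.702, Blue 1.809, Green 1.936, Gold 4.404, Silver 8.362, Violet 8.670, Amber 2.064.
Rounding up: Red 3, Blue 2, Green 2, Gold 5, Silver 9, Violet 9, Amber 3 (total 33).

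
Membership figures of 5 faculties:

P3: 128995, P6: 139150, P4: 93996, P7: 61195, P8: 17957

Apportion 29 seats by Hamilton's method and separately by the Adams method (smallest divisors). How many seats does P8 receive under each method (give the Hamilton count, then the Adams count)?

1 and 2

Hamilton: P3 9, P6 9, P4 6, P7 4, P8 1.
Adams: P3 8, P6 9, P4 6, P7 4, P8 2.
P8 gets 1 under Hamilton and 2 under Adams.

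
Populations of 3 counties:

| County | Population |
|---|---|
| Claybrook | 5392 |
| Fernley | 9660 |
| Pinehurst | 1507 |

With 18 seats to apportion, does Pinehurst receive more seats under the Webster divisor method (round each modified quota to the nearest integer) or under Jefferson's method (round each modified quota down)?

Webster

Webster: Claybrook 6, Fernley 10, Pinehurst 2.
Jefferson: Claybrook 6, Fernley 11, Pinehurst 1.
Pinehurst gets 2 under Webster and 1 under Jefferson.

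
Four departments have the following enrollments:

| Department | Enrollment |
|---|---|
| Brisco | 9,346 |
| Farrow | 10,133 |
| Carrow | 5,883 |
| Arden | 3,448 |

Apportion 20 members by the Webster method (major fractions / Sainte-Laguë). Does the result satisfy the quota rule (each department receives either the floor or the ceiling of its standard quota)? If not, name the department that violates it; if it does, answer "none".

none

Standard quotas: Brisco 6.488, Farrow 7.034, Carrow 4.084, Arden 2.394.
Webster allocation: Brisco 7, Farrow 7, Carrow 4, Arden 2.
Every allocation lies between the lower and upper quota.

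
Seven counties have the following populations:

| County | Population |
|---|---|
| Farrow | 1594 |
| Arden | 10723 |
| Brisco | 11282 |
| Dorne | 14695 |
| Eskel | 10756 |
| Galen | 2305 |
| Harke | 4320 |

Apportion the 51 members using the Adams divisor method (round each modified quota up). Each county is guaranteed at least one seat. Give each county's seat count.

Farrow=2; Arden=10; Brisco=10; Dorne=13; Eskel=10; Galen=2; Harke=4

Standard divisor 55675/51 ≈ 1091.667; standard quotas: Farrow 1.460, Arden 9.823, Brisco 10.335, Dorne 13.461, Eskel 9.853, Galen 2.111, Harke 3.957.
Rounding up gives 2, 10, 11, 14, 10, 3, 4 = 54 seats, so the divisor must be adjusted.
With modified divisor 1170: modified quotas Farrow 1.362, Arden 9.165, Brisco 9.643, Dorne 12.560, Eskel 9.193, Galen 1.970, Harke 3.692.
Rounding up: Farrow 2, Arden 10, Brisco 10, Dorne 13, Eskel 10, Galen 2, Harke 4 (total 51).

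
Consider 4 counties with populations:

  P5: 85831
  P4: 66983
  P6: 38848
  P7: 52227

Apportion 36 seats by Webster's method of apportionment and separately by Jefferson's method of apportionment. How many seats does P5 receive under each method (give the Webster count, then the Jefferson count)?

12 and 13

Webster: P5 12, P4 10, P6 6, P7 8.
Jefferson: P5 13, P4 10, P6 5, P7 8.
P5 gets 12 under Webster and 13 under Jefferson.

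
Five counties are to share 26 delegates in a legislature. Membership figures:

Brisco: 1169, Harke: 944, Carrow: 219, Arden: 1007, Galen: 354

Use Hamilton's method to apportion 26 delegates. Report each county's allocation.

Total 3693; standard divisor 3693/26 ≈ 142.038.
Standard quotas: Brisco 8.230, Harke 6.646, Carrow 1.542, Arden 7.090, Galen 2.492.
Lower quotas: Brisco 8, Harke 6, Carrow 1, Arden 7, Galen 2 (sum 24, leaving 2 seats).
Remainders in descending order: Harke 0.646, Carrow 0.542, Galen 0.492, Brisco 0.230, Arden 0.090.
Largest remainders: Harke, Carrow receive the extra seats.

Brisco 8, Harke 7, Carrow 2, Arden 7, Galen 2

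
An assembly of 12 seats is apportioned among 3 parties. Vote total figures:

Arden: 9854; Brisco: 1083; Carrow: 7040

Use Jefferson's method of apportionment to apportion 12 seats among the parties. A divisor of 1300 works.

With modified divisor 1300: modified quotas Arden 7.580, Brisco 0.833, Carrow 5.415.
Rounding down: Arden 7, Brisco 0, Carrow 5 (total 12).

Arden 7, Brisco 0, Carrow 5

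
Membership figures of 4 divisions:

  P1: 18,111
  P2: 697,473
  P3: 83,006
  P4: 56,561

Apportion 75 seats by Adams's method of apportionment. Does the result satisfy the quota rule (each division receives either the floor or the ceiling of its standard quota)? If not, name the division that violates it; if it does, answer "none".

P2

Standard quotas: P1 1.588, P2 61.171, P3 7.280, P4 4.961.
Adams allocation: P1 2, P2 60, P3 8, P4 5.
P2 has quota 61.171 (lower 61, upper 62) but receives 60 — outside the quota interval.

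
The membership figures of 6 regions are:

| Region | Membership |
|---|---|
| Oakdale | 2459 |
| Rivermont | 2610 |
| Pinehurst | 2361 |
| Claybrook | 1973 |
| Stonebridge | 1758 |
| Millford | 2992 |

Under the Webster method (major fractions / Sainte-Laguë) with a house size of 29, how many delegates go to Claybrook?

4

Standard divisor 14153/29 ≈ 488.034; standard quotas: Oakdale 5.039, Rivermont 5.348, Pinehurst 4.838, Claybrook 4.043, Stonebridge 3.602, Millford 6.131.
Rounding to the nearest integer gives Oakdale 5, Rivermont 5, Pinehurst 5, Claybrook 4, Stonebridge 4, Millford 6 — total 29, matching the house size, so no adjustment is needed.
Claybrook receives 4.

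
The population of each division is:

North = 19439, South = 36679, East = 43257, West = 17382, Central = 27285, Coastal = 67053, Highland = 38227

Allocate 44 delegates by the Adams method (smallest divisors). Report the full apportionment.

Standard divisor 249322/44 ≈ 5666.409; standard quotas: North 3.431, South 6.473, East 7.634, West 3.068, Central 4.815, Coastal 11.833, Highland 6.746.
Rounding up gives 4, 7, 8, 4, 5, 12, 7 = 47 seats, so the divisor must be adjusted.
With modified divisor 6150: modified quotas North 3.161, South 5.964, East 7.034, West 2.826, Central 4.437, Coastal 10.903, Highland 6.216.
Rounding up: North 4, South 6, East 8, West 3, Central 5, Coastal 11, Highland 7 (total 44).

North 4; South 6; East 8; West 3; Central 5; Coastal 11; Highland 7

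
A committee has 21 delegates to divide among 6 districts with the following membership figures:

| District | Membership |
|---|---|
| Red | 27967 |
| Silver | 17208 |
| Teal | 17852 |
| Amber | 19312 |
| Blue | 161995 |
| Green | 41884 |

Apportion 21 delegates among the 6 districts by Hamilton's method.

Red=2, Silver=1, Teal=1, Amber=2, Blue=12, Green=3

Standard divisor: 286218 ÷ 21 ≈ 13629.429.
Standard quotas: Red 2.0520, Silver 1.2626, Teal 1.3098, Amber 1.4169, Blue 11.8857, Green 3.0731.
Lower quotas: Red 2, Silver 1, Teal 1, Amber 1, Blue 11, Green 3 (sum 19, leaving 2 seats).
Remainders in descending order: Blue 0.8857, Amber 0.4169, Teal 0.3098, Silver 0.2626, Green 0.0731, Red 0.0520.
The surplus seats go to Blue, Amber.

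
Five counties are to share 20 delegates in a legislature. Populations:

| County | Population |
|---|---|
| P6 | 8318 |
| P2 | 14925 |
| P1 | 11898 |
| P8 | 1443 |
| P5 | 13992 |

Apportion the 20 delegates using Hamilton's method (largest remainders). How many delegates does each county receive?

Total 50576; standard divisor 50576/20 ≈ 2528.8.
Standard quotas: P6 3.2893, P2 5.9020, P1 4.7050, P8 0.5706, P5 5.5331.
Lower quotas: P6 3, P2 5, P1 4, P8 0, P5 5 (sum 17, leaving 3 seats).
Remainders in descending order: P2 0.9020, P1 0.7050, P8 0.5706, P5 0.5331, P6 0.2893.
The surplus seats go to P2, P1, P8.

P6 3, P2 6, P1 5, P8 1, P5 5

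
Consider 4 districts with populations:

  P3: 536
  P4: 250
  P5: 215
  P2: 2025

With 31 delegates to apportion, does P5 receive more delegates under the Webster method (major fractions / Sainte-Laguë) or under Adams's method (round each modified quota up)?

Webster: P3 5, P4 3, P5 2, P2 21.
Adams: P3 6, P4 3, P5 3, P2 19.
P5 gets 2 under Webster and 3 under Adams.

Adams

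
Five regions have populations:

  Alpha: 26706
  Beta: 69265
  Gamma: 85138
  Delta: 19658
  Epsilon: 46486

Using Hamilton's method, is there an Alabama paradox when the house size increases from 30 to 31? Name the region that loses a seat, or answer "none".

none

At 30 seats: Alpha 3, Beta 9, Gamma 10, Delta 2, Epsilon 6.
At 31 seats: Alpha 3, Beta 9, Gamma 11, Delta 2, Epsilon 6.
No region's allocation decreased.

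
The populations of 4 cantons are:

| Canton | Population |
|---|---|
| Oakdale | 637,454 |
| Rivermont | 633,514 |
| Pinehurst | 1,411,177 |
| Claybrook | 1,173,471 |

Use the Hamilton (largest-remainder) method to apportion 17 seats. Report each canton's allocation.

Oakdale: 3, Rivermont: 3, Pinehurst: 6, Claybrook: 5

Standard divisor: 3855616 ÷ 17 ≈ 226800.941.
Standard quotas: Oakdale 2.8106, Rivermont 2.7933, Pinehurst 6.2221, Claybrook 5.1740.
Lower quotas: Oakdale 2, Rivermont 2, Pinehurst 6, Claybrook 5 (sum 15, leaving 2 seats).
Remainders in descending order: Oakdale 0.8106, Rivermont 0.7933, Pinehurst 0.2221, Claybrook 0.1740.
The surplus seats go to Oakdale, Rivermont.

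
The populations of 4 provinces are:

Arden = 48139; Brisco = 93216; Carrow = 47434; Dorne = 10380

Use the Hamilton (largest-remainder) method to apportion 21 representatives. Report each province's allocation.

Arden 5; Brisco 10; Carrow 5; Dorne 1

Total 199169; standard divisor 199169/21 ≈ 9484.238.
Standard quotas: Arden 5.0757, Brisco 9.8285, Carrow 5.0014, Dorne 1.0944.
Lower quotas: Arden 5, Brisco 9, Carrow 5, Dorne 1 (sum 20, leaving 1 seat).
Remainders in descending order: Brisco 0.8285, Dorne 0.0944, Arden 0.0757, Carrow 0.0014.
Largest remainder: Brisco receives the extra seat.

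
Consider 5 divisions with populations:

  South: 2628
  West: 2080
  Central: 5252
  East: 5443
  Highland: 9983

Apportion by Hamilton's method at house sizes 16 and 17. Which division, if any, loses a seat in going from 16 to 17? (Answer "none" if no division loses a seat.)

none

At 16 seats: South 2, West 1, Central 3, East 4, Highland 6.
At 17 seats: South 2, West 1, Central 3, East 4, Highland 7.
No division's allocation decreased.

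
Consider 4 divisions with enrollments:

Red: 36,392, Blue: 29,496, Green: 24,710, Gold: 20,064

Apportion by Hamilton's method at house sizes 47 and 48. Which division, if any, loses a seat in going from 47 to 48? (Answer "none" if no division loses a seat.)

Gold

At 47 seats: Red 15, Blue 13, Green 10, Gold 9.
At 48 seats: Red 16, Blue 13, Green 11, Gold 8.
Gold drops from 9 to 8.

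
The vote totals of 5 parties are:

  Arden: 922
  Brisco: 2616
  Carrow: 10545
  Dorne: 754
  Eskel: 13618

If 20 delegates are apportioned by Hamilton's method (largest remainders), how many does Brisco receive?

2

Total 28455; standard divisor 28455/20 ≈ 1422.75.
Standard quotas: Arden 0.6480, Brisco 1.8387, Carrow 7.4117, Dorne 0.5300, Eskel 9.5716.
Lower quotas: Arden 0, Brisco 1, Carrow 7, Dorne 0, Eskel 9 (sum 17, leaving 3 seats).
Remainders in descending order: Brisco 0.8387, Arden 0.6480, Eskel 0.5716, Dorne 0.5300, Carrow 0.4117.
Largest remainders: Brisco, Arden, Eskel receive the extra seats.
Brisco receives 2.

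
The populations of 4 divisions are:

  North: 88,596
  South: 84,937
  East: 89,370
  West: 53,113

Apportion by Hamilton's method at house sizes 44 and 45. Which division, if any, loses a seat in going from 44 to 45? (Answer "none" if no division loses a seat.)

none

At 44 seats: North 12, South 12, East 13, West 7.
At 45 seats: North 13, South 12, East 13, West 7.
No division's allocation decreased.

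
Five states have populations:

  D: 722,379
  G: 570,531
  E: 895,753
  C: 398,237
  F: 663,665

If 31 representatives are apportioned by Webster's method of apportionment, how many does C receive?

4

Standard divisor 3250565/31 ≈ 104856.935; standard quotas: D 6.889, G 5.441, E 8.543, C 3.798, F 6.329.
Rounding to the nearest integer gives D 7, G 5, E 9, C 4, F 6 — total 31, matching the house size, so no adjustment is needed.
C receives 4.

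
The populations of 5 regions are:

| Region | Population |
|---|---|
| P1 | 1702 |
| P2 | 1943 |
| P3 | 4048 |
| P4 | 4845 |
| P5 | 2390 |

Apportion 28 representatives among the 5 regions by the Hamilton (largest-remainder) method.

Standard divisor: 14928 ÷ 28 ≈ 533.143.
Standard quotas: P1 3.192, P2 3.644, P3 7.593, P4 9.088, P5 4.483.
Lower quotas: P1 3, P2 3, P3 7, P4 9, P5 4 (sum 26, leaving 2 seats).
Remainders in descending order: P2 0.644, P3 0.593, P5 0.483, P1 0.192, P4 0.088.
The surplus seats go to P2, P3.

P1=3, P2=4, P3=8, P4=9, P5=4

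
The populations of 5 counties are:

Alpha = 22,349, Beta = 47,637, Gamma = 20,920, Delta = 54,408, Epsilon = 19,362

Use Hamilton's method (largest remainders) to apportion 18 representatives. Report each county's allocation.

Alpha=3, Beta=5, Gamma=2, Delta=6, Epsilon=2

The standard divisor is 164676/18 ≈ 9148.667.
Standard quotas: Alpha 2.4429, Beta 5.2070, Gamma 2.2867, Delta 5.9471, Epsilon 2.1164.
Lower quotas: Alpha 2, Beta 5, Gamma 2, Delta 5, Epsilon 2 (sum 16, leaving 2 seats).
Remainders in descending order: Delta 0.9471, Alpha 0.4429, Gamma 0.2867, Beta 0.2070, Epsilon 0.1164.
The surplus seats go to Delta, Alpha.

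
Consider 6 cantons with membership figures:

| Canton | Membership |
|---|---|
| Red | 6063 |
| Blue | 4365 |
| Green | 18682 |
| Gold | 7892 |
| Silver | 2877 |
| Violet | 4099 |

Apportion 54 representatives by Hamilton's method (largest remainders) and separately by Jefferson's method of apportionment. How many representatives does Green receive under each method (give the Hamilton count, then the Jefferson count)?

23 and 24

Hamilton: Red 7, Blue 5, Green 23, Gold 10, Silver 4, Violet 5.
Jefferson: Red 7, Blue 5, Green 24, Gold 10, Silver 3, Violet 5.
Green gets 23 under Hamilton and 24 under Jefferson.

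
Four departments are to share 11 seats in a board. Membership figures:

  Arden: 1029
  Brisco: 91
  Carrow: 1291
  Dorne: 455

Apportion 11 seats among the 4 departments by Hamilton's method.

Total 2866; standard divisor 2866/11 ≈ 260.545.
Standard quotas: Arden 3.949, Brisco 0.349, Carrow 4.955, Dorne 1.746.
Lower quotas: Arden 3, Brisco 0, Carrow 4, Dorne 1 (sum 8, leaving 3 seats).
Remainders in descending order: Carrow 0.955, Arden 0.949, Dorne 0.746, Brisco 0.349.
Largest remainders: Carrow, Arden, Dorne receive the extra seats.

Arden 4, Brisco 0, Carrow 5, Dorne 2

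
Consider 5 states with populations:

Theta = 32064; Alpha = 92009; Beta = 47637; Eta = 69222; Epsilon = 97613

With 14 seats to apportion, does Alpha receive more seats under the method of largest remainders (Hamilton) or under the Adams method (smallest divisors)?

Hamilton: Theta 1, Alpha 4, Beta 2, Eta 3, Epsilon 4.
Adams: Theta 2, Alpha 3, Beta 2, Eta 3, Epsilon 4.
Alpha gets 4 under Hamilton and 3 under Adams.

Hamilton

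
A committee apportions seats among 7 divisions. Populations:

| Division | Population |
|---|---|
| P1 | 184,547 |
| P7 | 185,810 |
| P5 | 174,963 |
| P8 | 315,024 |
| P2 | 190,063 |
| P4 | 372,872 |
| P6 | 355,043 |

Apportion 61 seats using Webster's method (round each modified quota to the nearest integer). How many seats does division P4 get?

Standard divisor 1778322/61 ≈ 29152.82; standard quotas: P1 6.330, P7 6.374, P5 6.002, P8 10.806, P2 6.520, P4 12.790, P6 12.179.
Rounding to the nearest integer gives P1 6, P7 6, P5 6, P8 11, P2 7, P4 13, P6 12 — total 61, matching the house size, so no adjustment is needed.
P4 receives 13.

13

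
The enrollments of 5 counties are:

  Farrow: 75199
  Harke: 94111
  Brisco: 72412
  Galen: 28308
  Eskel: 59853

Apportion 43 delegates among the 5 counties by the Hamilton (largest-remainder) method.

Total 329883; standard divisor 329883/43 ≈ 7671.698.
Standard quotas: Farrow 9.8021, Harke 12.2673, Brisco 9.4388, Galen 3.6899, Eskel 7.8018.
Lower quotas: Farrow 9, Harke 12, Brisco 9, Galen 3, Eskel 7 (sum 40, leaving 3 seats).
Remainders in descending order: Farrow 0.8021, Eskel 0.8018, Galen 0.6899, Brisco 0.4388, Harke 0.2673.
The surplus seats go to Farrow, Eskel, Galen.

Farrow=10, Harke=12, Brisco=9, Galen=4, Eskel=8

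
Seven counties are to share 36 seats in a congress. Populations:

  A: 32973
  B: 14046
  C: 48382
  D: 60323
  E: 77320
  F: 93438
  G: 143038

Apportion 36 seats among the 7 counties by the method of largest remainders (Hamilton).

The standard divisor is 469520/36 ≈ 13042.222.
Standard quotas: A 2.5282, B 1.0770, C 3.7096, D 4.6252, E 5.9284, F 7.1643, G 10.9673.
Lower quotas: A 2, B 1, C 3, D 4, E 5, F 7, G 10 (sum 32, leaving 4 seats).
Remainders in descending order: G 0.9673, E 0.9284, C 0.7096, D 0.6252, A 0.5282, F 0.1643, B 0.0770.
Largest remainders: G, E, C, D receive the extra seats.

A 2, B 1, C 4, D 5, E 6, F 7, G 11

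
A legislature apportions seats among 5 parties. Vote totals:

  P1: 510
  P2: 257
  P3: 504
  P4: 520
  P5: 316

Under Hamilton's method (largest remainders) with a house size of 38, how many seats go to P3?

9

Total 2107; standard divisor 2107/38 ≈ 55.447.
Standard quotas: P1 9.198, P2 4.635, P3 9.090, P4 9.378, P5 5.699.
Lower quotas: P1 9, P2 4, P3 9, P4 9, P5 5 (sum 36, leaving 2 seats).
Remainders in descending order: P5 0.699, P2 0.635, P4 0.378, P1 0.198, P3 0.090.
Largest remainders: P5, P2 receive the extra seats.
P3 receives 9.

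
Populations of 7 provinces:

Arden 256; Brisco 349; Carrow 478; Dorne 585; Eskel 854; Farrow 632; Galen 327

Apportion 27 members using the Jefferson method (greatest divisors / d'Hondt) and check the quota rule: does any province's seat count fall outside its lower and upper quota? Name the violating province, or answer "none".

Standard quotas: Arden 1.986, Brisco 2.707, Carrow 3.708, Dorne 4.537, Eskel 6.624, Farrow 4.902, Galen 2.536.
Jefferson allocation: Arden 2, Brisco 2, Carrow 4, Dorne 5, Eskel 7, Farrow 5, Galen 2.
Every allocation lies between the lower and upper quota.

none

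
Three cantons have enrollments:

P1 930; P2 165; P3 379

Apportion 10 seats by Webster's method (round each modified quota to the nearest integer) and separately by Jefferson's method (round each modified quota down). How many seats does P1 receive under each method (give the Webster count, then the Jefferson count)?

Webster: P1 6, P2 1, P3 3.
Jefferson: P1 7, P2 1, P3 2.
P1 gets 6 under Webster and 7 under Jefferson.

6 and 7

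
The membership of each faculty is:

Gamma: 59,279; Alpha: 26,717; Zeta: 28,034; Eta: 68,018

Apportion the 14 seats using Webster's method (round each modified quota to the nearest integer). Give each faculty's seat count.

Gamma=5, Alpha=2, Zeta=2, Eta=5

Standard divisor 182048/14 ≈ 13003.429; standard quotas: Gamma 4.559, Alpha 2.055, Zeta 2.156, Eta 5.231.
Rounding to the nearest integer gives Gamma 5, Alpha 2, Zeta 2, Eta 5 — total 14, matching the house size, so no adjustment is needed.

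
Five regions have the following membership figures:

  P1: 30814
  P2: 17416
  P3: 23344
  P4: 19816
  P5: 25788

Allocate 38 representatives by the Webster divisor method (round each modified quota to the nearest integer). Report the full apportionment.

Standard divisor 117178/38 ≈ 3083.632; standard quotas: P1 9.993, P2 5.648, P3 7.570, P4 6.426, P5 8.363.
Rounding to the nearest integer gives P1 10, P2 6, P3 8, P4 6, P5 8 — total 38, matching the house size, so no adjustment is needed.

P1 10, P2 6, P3 8, P4 6, P5 8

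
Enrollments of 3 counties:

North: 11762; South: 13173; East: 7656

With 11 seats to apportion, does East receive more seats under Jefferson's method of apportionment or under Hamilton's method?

Hamilton

Jefferson: North 4, South 5, East 2.
Hamilton: North 4, South 4, East 3.
East gets 2 under Jefferson and 3 under Hamilton.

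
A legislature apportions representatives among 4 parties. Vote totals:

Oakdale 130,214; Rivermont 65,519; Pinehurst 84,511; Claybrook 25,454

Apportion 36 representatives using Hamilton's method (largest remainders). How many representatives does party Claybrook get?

Standard divisor: 305698 ÷ 36 ≈ 8491.611.
Standard quotas: Oakdale 15.3344, Rivermont 7.7157, Pinehurst 9.9523, Claybrook 2.9975.
Lower quotas: Oakdale 15, Rivermont 7, Pinehurst 9, Claybrook 2 (sum 33, leaving 3 seats).
Remainders in descending order: Claybrook 0.9975, Pinehurst 0.9523, Rivermont 0.7157, Oakdale 0.3344.
Largest remainders: Claybrook, Pinehurst, Rivermont receive the extra seats.
Claybrook receives 3.

3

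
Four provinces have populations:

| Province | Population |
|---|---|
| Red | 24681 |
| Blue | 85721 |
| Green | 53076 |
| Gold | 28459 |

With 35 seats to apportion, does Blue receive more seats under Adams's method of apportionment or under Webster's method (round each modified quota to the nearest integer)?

Adams: Red 5, Blue 15, Green 10, Gold 5.
Webster: Red 4, Blue 16, Green 10, Gold 5.
Blue gets 15 under Adams and 16 under Webster.

Webster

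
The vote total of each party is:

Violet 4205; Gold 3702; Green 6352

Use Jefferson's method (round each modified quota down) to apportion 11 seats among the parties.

Violet=3, Gold=3, Green=5

Standard divisor 14259/11 ≈ 1296.273; standard quotas: Violet 3.244, Gold 2.856, Green 4.900.
Rounding down gives 3, 2, 4 = 9 seats, so the divisor must be adjusted.
With modified divisor 1100: modified quotas Violet 3.823, Gold 3.365, Green 5.775.
Rounding down: Violet 3, Gold 3, Green 5 (total 11).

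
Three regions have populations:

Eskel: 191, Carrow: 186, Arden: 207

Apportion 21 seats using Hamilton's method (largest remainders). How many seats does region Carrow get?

7

Total 584; standard divisor 584/21 ≈ 27.81.
Standard quotas: Eskel 6.868, Carrow 6.688, Arden 7.443.
Lower quotas: Eskel 6, Carrow 6, Arden 7 (sum 19, leaving 2 seats).
Remainders in descending order: Eskel 0.868, Carrow 0.688, Arden 0.443.
The surplus seats go to Eskel, Carrow.
Carrow receives 7.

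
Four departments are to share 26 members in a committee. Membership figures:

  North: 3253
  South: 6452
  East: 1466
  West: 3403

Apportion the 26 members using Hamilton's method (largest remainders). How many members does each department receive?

North=6, South=11, East=3, West=6

The standard divisor is 14574/26 ≈ 560.538.
Standard quotas: North 5.8033, South 11.5104, East 2.6153, West 6.0709.
Lower quotas: North 5, South 11, East 2, West 6 (sum 24, leaving 2 seats).
Remainders in descending order: North 0.8033, East 0.6153, South 0.5104, West 0.0709.
Largest remainders: North, East receive the extra seats.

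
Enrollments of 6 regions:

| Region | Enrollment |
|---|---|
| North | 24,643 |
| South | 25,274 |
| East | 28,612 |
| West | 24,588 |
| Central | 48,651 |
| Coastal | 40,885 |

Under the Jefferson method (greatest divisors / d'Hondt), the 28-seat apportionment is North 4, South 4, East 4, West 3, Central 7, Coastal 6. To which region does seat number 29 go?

West

Priority for the next seat is population ÷ (current seats + 1).
Priorities: North 4928.600, South 5054.800, East 5722.400, West 6147.000, Central 6081.375, Coastal 5840.714.
Highest priority: West.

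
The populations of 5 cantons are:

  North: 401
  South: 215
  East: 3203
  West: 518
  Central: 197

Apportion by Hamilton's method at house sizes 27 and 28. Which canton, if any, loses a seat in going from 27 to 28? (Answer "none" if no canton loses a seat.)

none

At 27 seats: North 3, South 1, East 19, West 3, Central 1.
At 28 seats: North 3, South 1, East 20, West 3, Central 1.
No canton's allocation decreased.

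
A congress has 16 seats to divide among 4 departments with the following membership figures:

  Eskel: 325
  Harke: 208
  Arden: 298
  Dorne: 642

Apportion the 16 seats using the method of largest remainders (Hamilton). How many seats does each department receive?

The standard divisor is 1473/16 ≈ 92.062.
Standard quotas: Eskel 3.530, Harke 2.259, Arden 3.237, Dorne 6.974.
Lower quotas: Eskel 3, Harke 2, Arden 3, Dorne 6 (sum 14, leaving 2 seats).
Remainders in descending order: Dorne 0.974, Eskel 0.530, Harke 0.259, Arden 0.237.
Largest remainders: Dorne, Eskel receive the extra seats.

Eskel=4; Harke=2; Arden=3; Dorne=7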